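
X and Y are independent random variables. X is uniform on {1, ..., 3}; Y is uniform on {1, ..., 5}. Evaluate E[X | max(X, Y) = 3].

12/5

Outcomes with max(X, Y) = 3: (1,3), (2,3), (3,1), (3,2), (3,3), each with probability 1/15.
E[X | max(X, Y) = 3] = (1 + 2 + 3 + 3 + 3) / 5 = 12/5.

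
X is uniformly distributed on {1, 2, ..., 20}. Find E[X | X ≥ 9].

29/2

Given X ≥ 9, X is equally likely to be any of {9, 10, 11, 12, 13, 14, 15, 16, 17, 18, 19, 20}.
E[X | X ≥ 9] = (9 + 10 + 11 + 12 + 13 + 14 + 15 + 16 + 17 + 18 + 19 + 20) / 12 = 29/2.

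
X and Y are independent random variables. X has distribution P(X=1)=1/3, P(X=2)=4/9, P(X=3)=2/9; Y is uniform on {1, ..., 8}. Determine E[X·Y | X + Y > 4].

P(X + Y > 4) = 53/72.
Summing XY·P(x,y) over outcomes with X + Y > 4 gives 47/6.
E[X·Y | X + Y > 4] = (47/6) / (53/72) = 564/53.

564/53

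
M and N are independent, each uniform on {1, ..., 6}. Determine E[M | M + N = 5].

P(M + N = 5) = 1/9.
Summing M·P(x,y) over outcomes with M + N = 5 gives 5/18.
E[M | M + N = 5] = (5/18) / (1/9) = 5/2.

5/2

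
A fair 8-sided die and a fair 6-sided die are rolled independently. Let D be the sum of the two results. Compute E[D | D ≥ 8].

P(D ≥ 8) = 9/16.
Σ over the event: 8·1/8 + 9·1/8 + 10·5/48 + 11·1/12 + 12·1/16 + 13·1/24 + 14·1/48 = 17/3.
E[D | D ≥ 8] = (17/3) / (9/16) = 272/27.

272/27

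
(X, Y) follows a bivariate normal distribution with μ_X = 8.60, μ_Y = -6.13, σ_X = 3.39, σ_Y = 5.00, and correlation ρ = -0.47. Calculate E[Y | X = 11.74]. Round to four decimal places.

E[Y | X=x] = μ_Y + ρ(σ_Y/σ_X)(x − μ_X) for jointly normal variables.
E[Y | X=11.74] = -6.13 + (-0.47)·(5.00/3.39)·(11.74 − (8.60)) = -6.13 + (-0.69322)·(3.14) = -8.3067.

-8.3067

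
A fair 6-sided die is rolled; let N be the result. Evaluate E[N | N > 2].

Given N > 2, N is equally likely to be any of {3, 4, 5, 6}.
E[N | N > 2] = (3 + 4 + 5 + 6) / 4 = 9/2.

9/2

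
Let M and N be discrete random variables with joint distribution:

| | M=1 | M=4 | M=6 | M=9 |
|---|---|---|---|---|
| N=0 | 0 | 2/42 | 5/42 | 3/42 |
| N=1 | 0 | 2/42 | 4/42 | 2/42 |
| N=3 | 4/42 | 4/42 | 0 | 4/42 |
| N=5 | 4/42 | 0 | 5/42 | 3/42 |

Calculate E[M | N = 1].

P(N = 1) = 4/21.
Σ M·P over the event = 4·(2/42) + 6·(4/42) + 9·(2/42) = 25/21.
E[M | N = 1] = (25/21) / (4/21) = 25/4.

25/4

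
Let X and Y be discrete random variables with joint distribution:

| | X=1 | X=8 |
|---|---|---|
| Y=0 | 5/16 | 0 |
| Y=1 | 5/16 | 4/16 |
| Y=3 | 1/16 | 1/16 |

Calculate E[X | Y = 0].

P(Y = 0) = 5/16.
Σ X·P over the event = 1·(5/16) = 5/16.
E[X | Y = 0] = (5/16) / (5/16) = 1.

1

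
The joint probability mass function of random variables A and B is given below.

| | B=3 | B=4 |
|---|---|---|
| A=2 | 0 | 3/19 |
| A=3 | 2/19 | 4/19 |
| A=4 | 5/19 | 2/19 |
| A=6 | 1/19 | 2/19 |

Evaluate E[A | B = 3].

4

P(B = 3) = 8/19.
Σ A·P over the event = 3·(2/19) + 4·(5/19) + 6·(1/19) = 32/19.
E[A | B = 3] = (32/19) / (8/19) = 4.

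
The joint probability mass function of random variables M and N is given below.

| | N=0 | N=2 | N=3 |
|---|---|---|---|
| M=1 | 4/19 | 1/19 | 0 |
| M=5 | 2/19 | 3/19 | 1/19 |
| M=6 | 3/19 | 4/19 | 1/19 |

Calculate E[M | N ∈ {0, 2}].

P(N ∈ {0, 2}) = 17/19.
Σ M·P over the event = 1·(4/19) + 1·(1/19) + 5·(2/19) + 5·(3/19) + 6·(3/19) + 6·(4/19) = 72/19.
E[M | N ∈ {0, 2}] = (72/19) / (17/19) = 72/17.

72/17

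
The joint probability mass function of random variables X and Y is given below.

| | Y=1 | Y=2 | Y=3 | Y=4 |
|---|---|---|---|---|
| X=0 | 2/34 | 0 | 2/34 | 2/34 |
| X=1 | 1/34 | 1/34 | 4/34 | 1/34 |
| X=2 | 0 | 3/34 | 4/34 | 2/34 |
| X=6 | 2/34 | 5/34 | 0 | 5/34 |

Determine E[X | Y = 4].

7/2

P(Y = 4) = 5/17.
Summing X·P(X=x,Y=y) over the conditioning event gives 35/34.
E[X | Y = 4] = (35/34) / (5/17) = 7/2.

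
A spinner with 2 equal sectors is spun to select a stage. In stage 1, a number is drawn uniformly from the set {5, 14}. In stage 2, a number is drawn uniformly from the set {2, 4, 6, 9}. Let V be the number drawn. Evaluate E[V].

59/8

E[V | stage 1] = (5+14)/2 = 19/2.
E[V | stage 2] = (2+4+6+9)/4 = 21/4.
By the law of total expectation,
E[V] = (1/2)·(19/2) + (1/2)·(21/4) = 59/8.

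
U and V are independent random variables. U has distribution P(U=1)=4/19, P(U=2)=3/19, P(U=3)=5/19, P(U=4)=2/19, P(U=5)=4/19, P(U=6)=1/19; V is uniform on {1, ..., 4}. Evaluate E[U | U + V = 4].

P(U + V = 4) = 3/19.
Summing U·P(x,y) over outcomes with U + V = 4 gives 25/76.
E[U | U + V = 4] = (25/76) / (3/19) = 25/12.

25/12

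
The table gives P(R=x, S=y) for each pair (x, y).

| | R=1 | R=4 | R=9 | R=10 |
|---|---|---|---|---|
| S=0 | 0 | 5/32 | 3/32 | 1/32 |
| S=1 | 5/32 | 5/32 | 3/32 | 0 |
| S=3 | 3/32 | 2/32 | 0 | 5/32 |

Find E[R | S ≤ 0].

P(S ≤ 0) = 9/32.
Σ R·P over the event = 4·(5/32) + 9·(3/32) + 10·(1/32) = 57/32.
E[R | S ≤ 0] = (57/32) / (9/32) = 19/3.

19/3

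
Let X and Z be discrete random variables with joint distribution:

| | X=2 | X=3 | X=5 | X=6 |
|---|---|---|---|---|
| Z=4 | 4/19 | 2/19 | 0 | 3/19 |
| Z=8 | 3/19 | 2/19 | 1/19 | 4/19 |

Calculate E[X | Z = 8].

41/10

P(Z = 8) = 10/19.
Σ X·P over the event = 2·(3/19) + 3·(2/19) + 5·(1/19) + 6·(4/19) = 41/19.
E[X | Z = 8] = (41/19) / (10/19) = 41/10.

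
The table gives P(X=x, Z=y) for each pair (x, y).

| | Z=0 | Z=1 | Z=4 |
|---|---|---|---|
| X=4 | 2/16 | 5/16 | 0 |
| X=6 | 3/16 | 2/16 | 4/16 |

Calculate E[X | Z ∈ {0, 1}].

P(Z ∈ {0, 1}) = 3/4.
Σ X·P over the event = 4·(2/16) + 4·(5/16) + 6·(3/16) + 6·(2/16) = 29/8.
E[X | Z ∈ {0, 1}] = (29/8) / (3/4) = 29/6.

29/6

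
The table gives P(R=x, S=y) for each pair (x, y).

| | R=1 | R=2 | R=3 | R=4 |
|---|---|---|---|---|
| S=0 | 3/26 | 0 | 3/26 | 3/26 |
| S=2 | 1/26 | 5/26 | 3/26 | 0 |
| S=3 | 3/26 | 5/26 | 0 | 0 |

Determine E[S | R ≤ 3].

P(R ≤ 3) = 23/26.
Σ S·P over the event = 0·(3/26) + 2·(1/26) + 3·(3/26) + 2·(5/26) + 3·(5/26) + 0·(3/26) + 2·(3/26) = 21/13.
E[S | R ≤ 3] = (21/13) / (23/26) = 42/23.

42/23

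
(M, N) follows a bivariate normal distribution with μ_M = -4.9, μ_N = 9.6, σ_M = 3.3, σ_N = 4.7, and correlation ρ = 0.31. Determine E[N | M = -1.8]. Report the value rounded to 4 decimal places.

E[N | M=x] = μ_N + ρ(σ_N/σ_M)(x − μ_M) for jointly normal variables.
E[N | M=-1.8] = 9.6 + (0.31)·(4.7/3.3)·(-1.8 − (-4.9)) = 9.6 + (0.44152)·(3.1) = 10.9687.

10.9687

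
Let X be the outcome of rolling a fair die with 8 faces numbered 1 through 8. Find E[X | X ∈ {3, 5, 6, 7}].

21/4

P(X ∈ {3, 5, 6, 7}) = 1/2.
Σ over the event: 3·1/8 + 5·1/8 + 6·1/8 + 7·1/8 = 21/8.
E[X | X ∈ {3, 5, 6, 7}] = (21/8) / (1/2) = 21/4.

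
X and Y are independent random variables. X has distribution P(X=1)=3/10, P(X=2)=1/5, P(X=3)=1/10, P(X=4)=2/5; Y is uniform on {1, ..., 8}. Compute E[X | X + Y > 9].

P(X + Y > 9) = 1/5.
Summing X·P(x,y) over outcomes with X + Y > 9 gives 29/40.
E[X | X + Y > 9] = (29/40) / (1/5) = 29/8.

29/8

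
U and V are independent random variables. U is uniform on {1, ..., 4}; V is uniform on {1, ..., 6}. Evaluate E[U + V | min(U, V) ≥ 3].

8

Outcomes with min(U, V) ≥ 3: (3,3), (3,4), (3,5), (3,6), (4,3), (4,4), (4,5), (4,6), each with probability 1/24.
E[U + V | min(U, V) ≥ 3] = (6 + 7 + 8 + 9 + 7 + 8 + 9 + 10) / 8 = 8.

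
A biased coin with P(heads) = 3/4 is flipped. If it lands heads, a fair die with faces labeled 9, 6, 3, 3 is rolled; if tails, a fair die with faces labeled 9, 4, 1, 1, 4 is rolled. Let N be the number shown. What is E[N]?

391/80

E[N | heads] = (9+6+3+3)/4 = 21/4.
E[N | tails] = (9+4+1+1+4)/5 = 19/5.
E[N] = (3/4)·(21/4) + (1/4)·(19/5) = 391/80.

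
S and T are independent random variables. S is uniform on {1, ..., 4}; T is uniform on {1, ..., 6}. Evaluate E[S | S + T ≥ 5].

25/9

P(S + T ≥ 5) = 3/4.
Summing S·P(x,y) over outcomes with S + T ≥ 5 gives 25/12.
E[S | S + T ≥ 5] = (25/12) / (3/4) = 25/9.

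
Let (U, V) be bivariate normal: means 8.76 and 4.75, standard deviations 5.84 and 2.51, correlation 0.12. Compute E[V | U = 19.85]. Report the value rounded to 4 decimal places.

5.3220

For a bivariate normal, E[V | U=x] = μ_V + ρ·(σ_V/σ_U)·(x − μ_U).
E[V | U=19.85] = 4.75 + (0.12)·(2.51/5.84)·(19.85 − (8.76)) = 4.75 + (0.051575)·(11.09) = 5.3220.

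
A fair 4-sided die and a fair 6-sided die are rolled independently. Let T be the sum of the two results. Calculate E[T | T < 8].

46/9

P(T < 8) = 3/4.
Σ over the event: 2·1/24 + 3·1/12 + 4·1/8 + 5·1/6 + 6·1/6 + 7·1/6 = 23/6.
E[T | T < 8] = (23/6) / (3/4) = 46/9.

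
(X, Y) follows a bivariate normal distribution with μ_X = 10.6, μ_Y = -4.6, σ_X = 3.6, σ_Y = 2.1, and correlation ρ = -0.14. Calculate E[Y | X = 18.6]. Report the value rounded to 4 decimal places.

-5.2533

E[Y | X=x] = μ_Y + ρ(σ_Y/σ_X)(x − μ_X) for jointly normal variables.
E[Y | X=18.6] = -4.6 + (-0.14)·(2.1/3.6)·(18.6 − (10.6)) = -4.6 + (-0.081667)·(8) = -5.2533.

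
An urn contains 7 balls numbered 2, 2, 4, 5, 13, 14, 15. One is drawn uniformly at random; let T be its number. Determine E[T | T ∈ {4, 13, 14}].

31/3

P(T ∈ {4, 13, 14}) = 3/7.
Σ over the event: 4·1/7 + 13·1/7 + 14·1/7 = 31/7.
E[T | T ∈ {4, 13, 14}] = (31/7) / (3/7) = 31/3.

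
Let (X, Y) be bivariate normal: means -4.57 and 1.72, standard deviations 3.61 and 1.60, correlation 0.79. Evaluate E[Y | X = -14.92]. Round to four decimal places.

For a bivariate normal, E[Y | X=x] = μ_Y + ρ·(σ_Y/σ_X)·(x − μ_X).
E[Y | X=-14.92] = 1.72 + (0.79)·(1.60/3.61)·(-14.92 − (-4.57)) = 1.72 + (0.35014)·(-10.35) = -1.9039.

-1.9039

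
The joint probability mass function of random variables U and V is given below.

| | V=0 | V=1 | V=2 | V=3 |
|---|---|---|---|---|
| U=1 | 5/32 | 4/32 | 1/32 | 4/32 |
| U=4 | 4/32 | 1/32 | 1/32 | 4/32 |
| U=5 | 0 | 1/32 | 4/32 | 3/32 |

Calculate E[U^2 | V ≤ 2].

11

P(V ≤ 2) = 21/32.
Summing U^2·P(U=x,V=y) over the conditioning event gives 231/32.
E[U^2 | V ≤ 2] = (231/32) / (21/32) = 11.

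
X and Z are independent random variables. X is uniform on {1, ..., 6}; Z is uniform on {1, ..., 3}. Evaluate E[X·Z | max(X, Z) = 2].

8/3

Outcomes with max(X, Z) = 2: (1,2), (2,1), (2,2), each with probability 1/18.
E[X·Z | max(X, Z) = 2] = (2 + 2 + 4) / 3 = 8/3.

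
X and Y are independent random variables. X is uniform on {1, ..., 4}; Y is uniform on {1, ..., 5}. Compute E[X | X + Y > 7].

11/3

Outcomes with X + Y > 7: (3,5), (4,4), (4,5), each with probability 1/20.
E[X | X + Y > 7] = (3 + 4 + 4) / 3 = 11/3.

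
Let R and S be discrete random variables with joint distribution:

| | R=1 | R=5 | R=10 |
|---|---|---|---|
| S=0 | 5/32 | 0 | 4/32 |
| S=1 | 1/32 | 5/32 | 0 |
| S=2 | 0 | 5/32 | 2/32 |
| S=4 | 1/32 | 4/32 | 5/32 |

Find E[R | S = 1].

13/3

P(S = 1) = 3/16.
Σ R·P over the event = 1·(1/32) + 5·(5/32) = 13/16.
E[R | S = 1] = (13/16) / (3/16) = 13/3.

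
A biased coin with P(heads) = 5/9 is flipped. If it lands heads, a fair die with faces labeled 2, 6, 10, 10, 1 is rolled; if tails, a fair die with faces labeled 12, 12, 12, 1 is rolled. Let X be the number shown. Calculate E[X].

22/3

E[X | heads] = (2+6+10+10+1)/5 = 29/5.
E[X | tails] = (12+12+12+1)/4 = 37/4.
E[X] = (5/9)·(29/5) + (4/9)·(37/4) = 22/3.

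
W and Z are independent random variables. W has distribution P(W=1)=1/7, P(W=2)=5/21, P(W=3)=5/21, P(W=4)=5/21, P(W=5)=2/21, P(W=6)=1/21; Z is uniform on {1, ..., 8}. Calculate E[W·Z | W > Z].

365/43

P(W > Z) = 43/168.
Summing WZ·P(x,y) over outcomes with W > Z gives 365/168.
E[W·Z | W > Z] = (365/168) / (43/168) = 365/43.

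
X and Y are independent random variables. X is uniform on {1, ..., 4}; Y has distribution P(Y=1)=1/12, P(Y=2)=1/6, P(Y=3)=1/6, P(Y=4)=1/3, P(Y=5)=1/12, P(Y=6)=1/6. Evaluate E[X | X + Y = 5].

2

P(X + Y = 5) = 3/16.
Summing X·P(x,y) over outcomes with X + Y = 5 gives 3/8.
E[X | X + Y = 5] = (3/8) / (3/16) = 2.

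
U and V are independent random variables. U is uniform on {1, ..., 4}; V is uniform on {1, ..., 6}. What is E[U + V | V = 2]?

9/2

Outcomes with V = 2: (1,2), (2,2), (3,2), (4,2), each with probability 1/24.
E[U + V | V = 2] = (3 + 4 + 5 + 6) / 4 = 9/2.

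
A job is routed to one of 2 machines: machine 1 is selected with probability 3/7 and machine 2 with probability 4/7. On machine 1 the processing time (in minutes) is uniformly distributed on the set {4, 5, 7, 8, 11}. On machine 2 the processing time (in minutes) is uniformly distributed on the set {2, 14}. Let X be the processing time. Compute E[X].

53/7

E[X | machine 1] = (4+5+7+8+11)/5 = 7.
E[X | machine 2] = (2+14)/2 = 8.
By the law of total expectation,
E[X] = (3/7)·(7) + (4/7)·(8) = 53/7.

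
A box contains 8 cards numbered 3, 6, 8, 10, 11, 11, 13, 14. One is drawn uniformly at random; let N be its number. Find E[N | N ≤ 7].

P(N ≤ 7) = 1/4.
Σ over the event: 3·1/8 + 6·1/8 = 9/8.
E[N | N ≤ 7] = (9/8) / (1/4) = 9/2.

9/2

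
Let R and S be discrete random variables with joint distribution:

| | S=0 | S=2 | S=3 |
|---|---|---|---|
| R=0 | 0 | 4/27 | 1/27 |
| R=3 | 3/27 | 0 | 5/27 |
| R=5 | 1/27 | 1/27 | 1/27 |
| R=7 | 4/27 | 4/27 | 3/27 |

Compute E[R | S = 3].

P(S = 3) = 10/27.
Σ R·P over the event = 0·(1/27) + 3·(5/27) + 5·(1/27) + 7·(3/27) = 41/27.
E[R | S = 3] = (41/27) / (10/27) = 41/10.

41/10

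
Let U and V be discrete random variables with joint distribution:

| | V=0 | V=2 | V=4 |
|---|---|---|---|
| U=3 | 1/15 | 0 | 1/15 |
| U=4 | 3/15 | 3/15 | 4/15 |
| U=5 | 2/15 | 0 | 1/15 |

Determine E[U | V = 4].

4

P(V = 4) = 2/5.
Σ U·P over the event = 3·(1/15) + 4·(4/15) + 5·(1/15) = 8/5.
E[U | V = 4] = (8/5) / (2/5) = 4.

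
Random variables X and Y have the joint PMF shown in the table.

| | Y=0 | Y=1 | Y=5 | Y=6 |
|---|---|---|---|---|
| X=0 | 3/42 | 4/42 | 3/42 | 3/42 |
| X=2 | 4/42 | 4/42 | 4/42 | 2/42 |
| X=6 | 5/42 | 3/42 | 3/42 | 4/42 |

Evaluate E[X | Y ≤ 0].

P(Y ≤ 0) = 2/7.
Σ X·P over the event = 0·(3/42) + 2·(4/42) + 6·(5/42) = 19/21.
E[X | Y ≤ 0] = (19/21) / (2/7) = 19/6.

19/6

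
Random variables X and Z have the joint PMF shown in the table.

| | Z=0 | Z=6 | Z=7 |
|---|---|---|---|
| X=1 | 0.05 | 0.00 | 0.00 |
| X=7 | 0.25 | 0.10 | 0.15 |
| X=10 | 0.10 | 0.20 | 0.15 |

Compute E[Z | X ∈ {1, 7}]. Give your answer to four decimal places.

3.0000

P(X ∈ {1, 7}) = 0.55.
Σ Z·P over the event = 0·(0.05) + 0·(0.25) + 6·(0.10) + 7·(0.15) = 1.65.
E[Z | X ∈ {1, 7}] = (1.65) / (0.55) = 3.0000.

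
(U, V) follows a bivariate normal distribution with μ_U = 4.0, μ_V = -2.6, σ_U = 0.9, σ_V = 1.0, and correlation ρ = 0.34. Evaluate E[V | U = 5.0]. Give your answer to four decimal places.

For a bivariate normal, E[V | U=x] = μ_V + ρ·(σ_V/σ_U)·(x − μ_U).
E[V | U=5.0] = -2.6 + (0.34)·(1.0/0.9)·(5.0 − (4.0)) = -2.6 + (0.37778)·(1) = -2.2222.

-2.2222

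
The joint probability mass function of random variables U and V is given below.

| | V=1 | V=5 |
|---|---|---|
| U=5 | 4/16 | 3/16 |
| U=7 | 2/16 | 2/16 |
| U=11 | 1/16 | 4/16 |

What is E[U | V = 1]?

45/7

P(V = 1) = 7/16.
Σ U·P over the event = 5·(4/16) + 7·(2/16) + 11·(1/16) = 45/16.
E[U | V = 1] = (45/16) / (7/16) = 45/7.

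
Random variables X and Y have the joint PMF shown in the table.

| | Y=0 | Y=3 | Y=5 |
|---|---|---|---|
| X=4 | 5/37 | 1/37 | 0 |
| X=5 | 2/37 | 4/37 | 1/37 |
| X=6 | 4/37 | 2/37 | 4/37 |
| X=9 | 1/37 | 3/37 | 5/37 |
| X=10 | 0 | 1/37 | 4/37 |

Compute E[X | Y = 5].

57/7

P(Y = 5) = 14/37.
Σ X·P over the event = 5·(1/37) + 6·(4/37) + 9·(5/37) + 10·(4/37) = 114/37.
E[X | Y = 5] = (114/37) / (14/37) = 57/7.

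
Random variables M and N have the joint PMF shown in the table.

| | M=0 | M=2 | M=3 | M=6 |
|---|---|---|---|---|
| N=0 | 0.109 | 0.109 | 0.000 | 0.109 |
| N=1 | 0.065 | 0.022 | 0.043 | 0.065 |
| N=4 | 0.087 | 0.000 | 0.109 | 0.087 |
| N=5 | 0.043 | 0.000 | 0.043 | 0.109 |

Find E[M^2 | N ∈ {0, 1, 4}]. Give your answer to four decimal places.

14.0224

P(N ∈ {0, 1, 4}) = 0.805.
Summing M^2·P(M=x,N=y) over the conditioning event gives 11.288.
E[M^2 | N ∈ {0, 1, 4}] = (11.288) / (0.805) = 14.0224.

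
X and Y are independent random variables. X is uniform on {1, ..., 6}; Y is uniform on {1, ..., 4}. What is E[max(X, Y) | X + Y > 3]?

P(X + Y > 3) = 7/8.
Summing max(X,Y)·P(x,y) over outcomes with X + Y > 3 gives 89/24.
E[max(X, Y) | X + Y > 3] = (89/24) / (7/8) = 89/21.

89/21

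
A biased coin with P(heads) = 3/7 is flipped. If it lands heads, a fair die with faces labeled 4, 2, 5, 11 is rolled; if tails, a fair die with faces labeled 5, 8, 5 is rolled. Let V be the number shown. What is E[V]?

81/14

E[V | heads] = (4+2+5+11)/4 = 11/2.
E[V | tails] = (5+8+5)/3 = 6.
By the law of total expectation,
E[V] = (3/7)·(11/2) + (4/7)·(6) = 81/14.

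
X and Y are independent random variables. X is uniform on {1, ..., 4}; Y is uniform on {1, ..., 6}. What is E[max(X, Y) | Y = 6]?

6

Outcomes with Y = 6: (1,6), (2,6), (3,6), (4,6), each with probability 1/24.
E[max(X, Y) | Y = 6] = (6 + 6 + 6 + 6) / 4 = 6.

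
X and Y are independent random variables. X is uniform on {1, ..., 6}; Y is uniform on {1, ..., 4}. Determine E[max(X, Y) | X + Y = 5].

7/2

Outcomes with X + Y = 5: (1,4), (2,3), (3,2), (4,1), each with probability 1/24.
E[max(X, Y) | X + Y = 5] = (4 + 3 + 3 + 4) / 4 = 7/2.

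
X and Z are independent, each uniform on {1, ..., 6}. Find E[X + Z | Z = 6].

Outcomes with Z = 6: (1,6), (2,6), (3,6), (4,6), (5,6), (6,6), each with probability 1/36.
E[X + Z | Z = 6] = (7 + 8 + 9 + 10 + 11 + 12) / 6 = 19/2.

19/2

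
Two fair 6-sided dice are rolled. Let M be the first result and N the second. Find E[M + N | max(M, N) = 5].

Outcomes with max(M, N) = 5: (1,5), (2,5), (3,5), (4,5), (5,1), (5,2), (5,3), (5,4), (5,5), each with probability 1/36.
E[M + N | max(M, N) = 5] = (6 + 7 + 8 + 9 + 6 + 7 + 8 + 9 + 10) / 9 = 70/9.

70/9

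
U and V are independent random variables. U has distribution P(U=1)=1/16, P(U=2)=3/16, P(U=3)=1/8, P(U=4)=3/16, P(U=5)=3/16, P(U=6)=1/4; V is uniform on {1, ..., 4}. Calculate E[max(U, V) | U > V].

P(U > V) = 11/16.
Summing max(U,V)·P(x,y) over outcomes with U > V gives 105/32.
E[max(U, V) | U > V] = (105/32) / (11/16) = 105/22.

105/22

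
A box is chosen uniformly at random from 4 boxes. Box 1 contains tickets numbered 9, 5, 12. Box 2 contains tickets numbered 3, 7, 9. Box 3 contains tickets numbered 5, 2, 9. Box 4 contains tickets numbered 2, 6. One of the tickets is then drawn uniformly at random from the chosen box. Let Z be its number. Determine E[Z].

73/12

E[Z | box 1] = (9+5+12)/3 = 26/3.
E[Z | box 2] = (3+7+9)/3 = 19/3.
E[Z | box 3] = (5+2+9)/3 = 16/3.
E[Z | box 4] = (2+6)/2 = 4.
By the law of total expectation,
E[Z] = (1/4)·(26/3) + (1/4)·(19/3) + (1/4)·(16/3) + (1/4)·(4) = 73/12.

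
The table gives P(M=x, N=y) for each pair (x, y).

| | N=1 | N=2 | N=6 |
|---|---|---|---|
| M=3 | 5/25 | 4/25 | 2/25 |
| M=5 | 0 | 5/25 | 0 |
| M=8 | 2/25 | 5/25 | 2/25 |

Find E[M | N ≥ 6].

11/2

P(N ≥ 6) = 4/25.
Σ M·P over the event = 3·(2/25) + 8·(2/25) = 22/25.
E[M | N ≥ 6] = (22/25) / (4/25) = 11/2.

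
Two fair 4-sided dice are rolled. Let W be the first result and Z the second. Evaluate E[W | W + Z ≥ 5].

Outcomes with W + Z ≥ 5: (1,4), (2,3), (2,4), (3,2), (3,3), (3,4), (4,1), (4,2), (4,3), (4,4), each with probability 1/16.
E[W | W + Z ≥ 5] = (1 + 2 + 2 + 3 + 3 + 3 + 4 + 4 + 4 + 4) / 10 = 3.

3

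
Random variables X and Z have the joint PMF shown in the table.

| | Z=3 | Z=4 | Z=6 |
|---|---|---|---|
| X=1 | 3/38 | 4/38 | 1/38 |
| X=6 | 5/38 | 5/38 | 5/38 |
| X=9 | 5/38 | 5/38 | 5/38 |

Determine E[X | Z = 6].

P(Z = 6) = 11/38.
Summing X·P(X=x,Z=y) over the conditioning event gives 2.
E[X | Z = 6] = (2) / (11/38) = 76/11.

76/11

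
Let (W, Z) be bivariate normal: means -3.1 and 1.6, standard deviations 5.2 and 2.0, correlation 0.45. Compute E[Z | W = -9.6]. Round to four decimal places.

0.4750

E[Z | W=x] = μ_Z + ρ(σ_Z/σ_W)(x − μ_W) for jointly normal variables.
E[Z | W=-9.6] = 1.6 + (0.45)·(2.0/5.2)·(-9.6 − (-3.1)) = 1.6 + (0.17308)·(-6.5) = 0.4750.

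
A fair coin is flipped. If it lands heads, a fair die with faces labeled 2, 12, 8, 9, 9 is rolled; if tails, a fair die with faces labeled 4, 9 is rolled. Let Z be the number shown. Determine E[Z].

29/4

E[Z | heads] = (2+12+8+9+9)/5 = 8.
E[Z | tails] = (4+9)/2 = 13/2.
By the law of total expectation,
E[Z] = (1/2)·(8) + (1/2)·(13/2) = 29/4.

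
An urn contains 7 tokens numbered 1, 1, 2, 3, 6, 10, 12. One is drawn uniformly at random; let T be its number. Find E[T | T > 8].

P(T > 8) = 2/7.
Σ over the event: 10·1/7 + 12·1/7 = 22/7.
E[T | T > 8] = (22/7) / (2/7) = 11.

11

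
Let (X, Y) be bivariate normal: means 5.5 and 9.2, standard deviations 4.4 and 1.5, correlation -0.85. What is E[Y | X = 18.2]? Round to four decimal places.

E[Y | X=x] = μ_Y + ρ(σ_Y/σ_X)(x − μ_X) for jointly normal variables.
E[Y | X=18.2] = 9.2 + (-0.85)·(1.5/4.4)·(18.2 − (5.5)) = 9.2 + (-0.28977)·(12.7) = 5.5199.

5.5199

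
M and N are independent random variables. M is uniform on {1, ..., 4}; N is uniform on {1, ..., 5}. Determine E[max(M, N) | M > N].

Outcomes with M > N: (2,1), (3,1), (3,2), (4,1), (4,2), (4,3), each with probability 1/20.
E[max(M, N) | M > N] = (2 + 3 + 3 + 4 + 4 + 4) / 6 = 10/3.

10/3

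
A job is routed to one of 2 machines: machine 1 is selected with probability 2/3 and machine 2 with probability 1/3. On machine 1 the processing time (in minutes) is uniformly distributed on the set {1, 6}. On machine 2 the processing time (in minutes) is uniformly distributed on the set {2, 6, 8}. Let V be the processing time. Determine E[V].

E[V | machine 1] = (1+6)/2 = 7/2.
E[V | machine 2] = (2+6+8)/3 = 16/3.
By the law of total expectation,
E[V] = (2/3)·(7/2) + (1/3)·(16/3) = 37/9.

37/9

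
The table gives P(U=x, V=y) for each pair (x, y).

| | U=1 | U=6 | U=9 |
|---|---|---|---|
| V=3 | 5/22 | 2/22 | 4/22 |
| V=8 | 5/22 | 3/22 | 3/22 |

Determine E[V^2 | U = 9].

228/7

P(U = 9) = 7/22.
Σ V^2·P over the event = 9·(4/22) + 64·(3/22) = 114/11.
E[V^2 | U = 9] = (114/11) / (7/22) = 228/7.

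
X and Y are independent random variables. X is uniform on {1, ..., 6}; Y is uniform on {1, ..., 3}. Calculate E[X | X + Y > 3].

P(X + Y > 3) = 5/6.
Summing X·P(x,y) over outcomes with X + Y > 3 gives 59/18.
E[X | X + Y > 3] = (59/18) / (5/6) = 59/15.

59/15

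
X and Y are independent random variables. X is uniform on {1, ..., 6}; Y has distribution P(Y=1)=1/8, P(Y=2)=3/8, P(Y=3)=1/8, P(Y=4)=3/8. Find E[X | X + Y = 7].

17/4

P(X + Y = 7) = 1/6.
Summing X·P(x,y) over outcomes with X + Y = 7 gives 17/24.
E[X | X + Y = 7] = (17/24) / (1/6) = 17/4.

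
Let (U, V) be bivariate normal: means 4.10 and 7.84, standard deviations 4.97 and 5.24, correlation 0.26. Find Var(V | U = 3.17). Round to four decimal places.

25.6015

For a bivariate normal, Var(V | U=x) = σ_V²(1 − ρ²).
Var(V | U=3.17) = (5.24)²·(1 − (0.26)²) = 27.4576·0.9324 = 25.6015.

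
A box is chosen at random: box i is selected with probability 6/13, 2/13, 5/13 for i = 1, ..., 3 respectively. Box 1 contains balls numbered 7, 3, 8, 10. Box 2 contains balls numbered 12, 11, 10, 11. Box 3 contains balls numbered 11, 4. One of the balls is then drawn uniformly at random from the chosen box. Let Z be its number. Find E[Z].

203/26

E[Z | box 1] = (7+3+8+10)/4 = 7.
E[Z | box 2] = (12+11+10+11)/4 = 11.
E[Z | box 3] = (11+4)/2 = 15/2.
By the law of total expectation,
E[Z] = (6/13)·(7) + (2/13)·(11) + (5/13)·(15/2) = 203/26.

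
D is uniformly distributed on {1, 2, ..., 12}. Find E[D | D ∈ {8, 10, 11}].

29/3

P(D ∈ {8, 10, 11}) = 1/4.
Σ over the event: 8·1/12 + 10·1/12 + 11·1/12 = 29/12.
E[D | D ∈ {8, 10, 11}] = (29/12) / (1/4) = 29/3.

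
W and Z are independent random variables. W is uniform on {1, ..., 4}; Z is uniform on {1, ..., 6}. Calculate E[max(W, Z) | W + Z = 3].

2

Outcomes with W + Z = 3: (1,2), (2,1), each with probability 1/24.
E[max(W, Z) | W + Z = 3] = (2 + 2) / 2 = 2.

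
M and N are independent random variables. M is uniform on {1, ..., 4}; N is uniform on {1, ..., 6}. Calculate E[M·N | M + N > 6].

29/2

Outcomes with M + N > 6: (1,6), (2,5), (2,6), (3,4), (3,5), (3,6), (4,3), (4,4), (4,5), (4,6), each with probability 1/24.
E[M·N | M + N > 6] = (6 + 10 + 12 + 12 + 15 + 18 + 12 + 16 + 20 + 24) / 10 = 29/2.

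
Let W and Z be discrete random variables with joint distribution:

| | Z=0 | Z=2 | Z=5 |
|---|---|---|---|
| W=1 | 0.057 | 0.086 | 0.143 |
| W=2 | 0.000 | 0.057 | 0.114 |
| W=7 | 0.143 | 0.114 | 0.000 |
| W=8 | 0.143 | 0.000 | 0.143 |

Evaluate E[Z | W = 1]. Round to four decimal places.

3.1014

P(W = 1) = 0.286.
Σ Z·P over the event = 0·(0.057) + 2·(0.086) + 5·(0.143) = 0.887.
E[Z | W = 1] = (0.887) / (0.286) = 3.1014.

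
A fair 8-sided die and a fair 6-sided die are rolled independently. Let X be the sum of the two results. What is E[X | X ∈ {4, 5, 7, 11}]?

118/17

P(X ∈ {4, 5, 7, 11}) = 17/48.
Σ over the event: 4·1/16 + 5·1/12 + 7·1/8 + 11·1/12 = 59/24.
E[X | X ∈ {4, 5, 7, 11}] = (59/24) / (17/48) = 118/17.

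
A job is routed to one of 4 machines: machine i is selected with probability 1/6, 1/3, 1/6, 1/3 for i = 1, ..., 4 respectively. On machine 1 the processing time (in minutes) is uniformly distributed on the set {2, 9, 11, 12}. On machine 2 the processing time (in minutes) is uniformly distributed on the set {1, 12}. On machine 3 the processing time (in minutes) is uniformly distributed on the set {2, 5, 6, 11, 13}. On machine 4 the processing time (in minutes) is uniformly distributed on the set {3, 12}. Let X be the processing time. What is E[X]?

E[X | machine 1] = (2+9+11+12)/4 = 17/2.
E[X | machine 2] = (1+12)/2 = 13/2.
E[X | machine 3] = (2+5+6+11+13)/5 = 37/5.
E[X | machine 4] = (3+12)/2 = 15/2.
By the law of total expectation,
E[X] = (1/6)·(17/2) + (1/3)·(13/2) + (1/6)·(37/5) + (1/3)·(15/2) = 439/60.

439/60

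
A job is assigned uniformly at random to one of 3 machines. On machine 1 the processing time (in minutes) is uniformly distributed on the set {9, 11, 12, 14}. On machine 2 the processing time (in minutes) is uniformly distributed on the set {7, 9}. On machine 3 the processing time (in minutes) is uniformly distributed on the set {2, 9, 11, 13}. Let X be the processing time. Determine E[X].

E[X | machine 1] = (9+11+12+14)/4 = 23/2.
E[X | machine 2] = (7+9)/2 = 8.
E[X | machine 3] = (2+9+11+13)/4 = 35/4.
E[X] = (1/3)·(23/2) + (1/3)·(8) + (1/3)·(35/4) = 113/12.

113/12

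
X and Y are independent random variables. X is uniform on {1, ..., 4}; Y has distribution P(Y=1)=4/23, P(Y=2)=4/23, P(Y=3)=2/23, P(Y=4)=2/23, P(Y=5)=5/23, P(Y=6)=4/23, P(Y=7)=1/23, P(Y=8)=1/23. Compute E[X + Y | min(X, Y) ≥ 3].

P(min(X, Y) ≥ 3) = 15/46.
Summing (X+Y)·P(x,y) over outcomes with min(X, Y) ≥ 3 gives 261/92.
E[X + Y | min(X, Y) ≥ 3] = (261/92) / (15/46) = 87/10.

87/10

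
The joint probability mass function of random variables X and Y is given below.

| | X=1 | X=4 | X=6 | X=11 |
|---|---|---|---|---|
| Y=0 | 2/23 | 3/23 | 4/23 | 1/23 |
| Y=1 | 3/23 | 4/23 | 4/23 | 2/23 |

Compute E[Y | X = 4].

4/7

P(X = 4) = 7/23.
Σ Y·P over the event = 0·(3/23) + 1·(4/23) = 4/23.
E[Y | X = 4] = (4/23) / (7/23) = 4/7.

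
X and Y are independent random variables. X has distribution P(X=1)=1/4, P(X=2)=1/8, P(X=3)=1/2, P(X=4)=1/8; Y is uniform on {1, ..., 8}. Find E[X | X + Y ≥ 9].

29/10

P(X + Y ≥ 9) = 5/16.
Summing X·P(x,y) over outcomes with X + Y ≥ 9 gives 29/32.
E[X | X + Y ≥ 9] = (29/32) / (5/16) = 29/10.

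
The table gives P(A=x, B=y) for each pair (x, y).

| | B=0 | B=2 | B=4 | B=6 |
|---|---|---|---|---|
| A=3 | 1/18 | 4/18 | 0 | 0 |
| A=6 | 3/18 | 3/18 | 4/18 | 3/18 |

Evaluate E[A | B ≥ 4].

P(B ≥ 4) = 7/18.
Σ A·P over the event = 6·(4/18) + 6·(3/18) = 7/3.
E[A | B ≥ 4] = (7/3) / (7/18) = 6.

6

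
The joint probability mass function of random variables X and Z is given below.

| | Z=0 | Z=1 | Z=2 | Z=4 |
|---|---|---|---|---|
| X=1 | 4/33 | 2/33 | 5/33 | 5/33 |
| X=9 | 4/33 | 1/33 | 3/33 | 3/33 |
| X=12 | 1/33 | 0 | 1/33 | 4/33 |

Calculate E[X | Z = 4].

P(Z = 4) = 4/11.
Summing X·P(X=x,Z=y) over the conditioning event gives 80/33.
E[X | Z = 4] = (80/33) / (4/11) = 20/3.

20/3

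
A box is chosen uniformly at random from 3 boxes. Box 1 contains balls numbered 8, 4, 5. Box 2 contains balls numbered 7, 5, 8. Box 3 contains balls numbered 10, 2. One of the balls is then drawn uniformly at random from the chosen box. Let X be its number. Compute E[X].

55/9

E[X | box 1] = (8+4+5)/3 = 17/3.
E[X | box 2] = (7+5+8)/3 = 20/3.
E[X | box 3] = (10+2)/2 = 6.
E[X] = (1/3)·(17/3) + (1/3)·(20/3) + (1/3)·(6) = 55/9.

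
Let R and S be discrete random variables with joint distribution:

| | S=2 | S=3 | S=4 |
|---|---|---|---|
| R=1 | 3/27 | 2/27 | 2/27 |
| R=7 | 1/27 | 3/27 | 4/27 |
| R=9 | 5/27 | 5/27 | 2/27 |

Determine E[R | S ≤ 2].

55/9

P(S ≤ 2) = 1/3.
Σ R·P over the event = 1·(3/27) + 7·(1/27) + 9·(5/27) = 55/27.
E[R | S ≤ 2] = (55/27) / (1/3) = 55/9.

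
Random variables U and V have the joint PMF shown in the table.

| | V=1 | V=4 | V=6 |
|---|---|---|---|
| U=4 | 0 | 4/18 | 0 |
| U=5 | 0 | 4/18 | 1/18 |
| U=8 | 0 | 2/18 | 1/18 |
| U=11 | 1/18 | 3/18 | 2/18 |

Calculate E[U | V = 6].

P(V = 6) = 2/9.
Σ U·P over the event = 5·(1/18) + 8·(1/18) + 11·(2/18) = 35/18.
E[U | V = 6] = (35/18) / (2/9) = 35/4.

35/4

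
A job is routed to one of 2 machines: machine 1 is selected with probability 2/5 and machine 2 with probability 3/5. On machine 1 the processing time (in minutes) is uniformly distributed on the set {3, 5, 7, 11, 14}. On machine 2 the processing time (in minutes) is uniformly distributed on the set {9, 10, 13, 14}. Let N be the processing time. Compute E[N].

E[N | machine 1] = (3+5+7+11+14)/5 = 8.
E[N | machine 2] = (9+10+13+14)/4 = 23/2.
By the law of total expectation,
E[N] = (2/5)·(8) + (3/5)·(23/2) = 101/10.

101/10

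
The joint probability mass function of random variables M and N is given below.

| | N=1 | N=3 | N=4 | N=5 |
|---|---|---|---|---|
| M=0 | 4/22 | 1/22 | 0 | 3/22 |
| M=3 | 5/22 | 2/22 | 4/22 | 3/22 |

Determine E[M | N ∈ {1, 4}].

27/13

P(N ∈ {1, 4}) = 13/22.
Σ M·P over the event = 0·(4/22) + 3·(5/22) + 3·(4/22) = 27/22.
E[M | N ∈ {1, 4}] = (27/22) / (13/22) = 27/13.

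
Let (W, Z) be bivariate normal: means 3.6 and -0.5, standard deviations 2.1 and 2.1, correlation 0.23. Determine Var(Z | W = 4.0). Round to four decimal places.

4.1767

Var(Z | W=x) = (1 − ρ²)·σ_Z².
Var(Z | W=4.0) = (2.1)²·(1 − (0.23)²) = 4.41·0.9471 = 4.1767.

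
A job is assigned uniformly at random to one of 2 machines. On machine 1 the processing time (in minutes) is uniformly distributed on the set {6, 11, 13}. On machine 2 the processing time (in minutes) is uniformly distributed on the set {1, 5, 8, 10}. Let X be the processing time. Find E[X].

8

E[X | machine 1] = (6+11+13)/3 = 10.
E[X | machine 2] = (1+5+8+10)/4 = 6.
E[X] = (1/2)·(10) + (1/2)·(6) = 8.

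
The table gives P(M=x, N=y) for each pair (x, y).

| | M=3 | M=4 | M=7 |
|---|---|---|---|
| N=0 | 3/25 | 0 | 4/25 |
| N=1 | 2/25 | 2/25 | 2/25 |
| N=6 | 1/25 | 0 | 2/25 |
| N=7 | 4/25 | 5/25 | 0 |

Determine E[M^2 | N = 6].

107/3

P(N = 6) = 3/25.
Σ M^2·P over the event = 9·(1/25) + 49·(2/25) = 107/25.
E[M^2 | N = 6] = (107/25) / (3/25) = 107/3.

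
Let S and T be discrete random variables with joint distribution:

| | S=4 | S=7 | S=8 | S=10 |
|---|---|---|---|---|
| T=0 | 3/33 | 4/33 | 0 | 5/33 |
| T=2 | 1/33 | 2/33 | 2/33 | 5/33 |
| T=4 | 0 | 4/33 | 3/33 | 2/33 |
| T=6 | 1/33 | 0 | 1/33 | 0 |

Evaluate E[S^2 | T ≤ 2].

P(T ≤ 2) = 2/3.
Σ S^2·P over the event = 16·(3/33) + 16·(1/33) + 49·(4/33) + 49·(2/33) + 64·(2/33) + 100·(5/33) + 100·(5/33) = 1486/33.
E[S^2 | T ≤ 2] = (1486/33) / (2/3) = 743/11.

743/11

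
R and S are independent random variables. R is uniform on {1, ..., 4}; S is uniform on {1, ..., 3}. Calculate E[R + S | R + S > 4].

Outcomes with R + S > 4: (2,3), (3,2), (3,3), (4,1), (4,2), (4,3), each with probability 1/12.
E[R + S | R + S > 4] = (5 + 5 + 6 + 5 + 6 + 7) / 6 = 17/3.

17/3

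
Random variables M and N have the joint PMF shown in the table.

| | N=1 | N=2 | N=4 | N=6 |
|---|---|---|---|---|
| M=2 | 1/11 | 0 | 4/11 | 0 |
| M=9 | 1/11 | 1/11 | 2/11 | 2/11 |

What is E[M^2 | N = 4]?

89/3

P(N = 4) = 6/11.
Summing M^2·P(M=x,N=y) over the conditioning event gives 178/11.
E[M^2 | N = 4] = (178/11) / (6/11) = 89/3.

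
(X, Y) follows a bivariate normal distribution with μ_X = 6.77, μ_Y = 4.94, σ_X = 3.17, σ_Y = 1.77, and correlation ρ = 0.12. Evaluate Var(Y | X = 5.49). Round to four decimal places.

3.0878

Var(Y | X=x) = (1 − ρ²)·σ_Y².
Var(Y | X=5.49) = (1.77)²·(1 − (0.12)²) = 3.1329·0.9856 = 3.0878.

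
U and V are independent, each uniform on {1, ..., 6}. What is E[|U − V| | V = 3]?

Outcomes with V = 3: (1,3), (2,3), (3,3), (4,3), (5,3), (6,3), each with probability 1/36.
E[|U − V| | V = 3] = (2 + 1 + 0 + 1 + 2 + 3) / 6 = 3/2.

3/2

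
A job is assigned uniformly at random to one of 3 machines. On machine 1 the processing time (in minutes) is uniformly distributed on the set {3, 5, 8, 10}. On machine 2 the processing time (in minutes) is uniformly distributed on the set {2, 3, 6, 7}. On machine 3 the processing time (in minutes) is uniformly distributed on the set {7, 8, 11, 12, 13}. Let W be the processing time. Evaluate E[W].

E[W | machine 1] = (3+5+8+10)/4 = 13/2.
E[W | machine 2] = (2+3+6+7)/4 = 9/2.
E[W | machine 3] = (7+8+11+12+13)/5 = 51/5.
E[W] = (1/3)·(13/2) + (1/3)·(9/2) + (1/3)·(51/5) = 106/15.

106/15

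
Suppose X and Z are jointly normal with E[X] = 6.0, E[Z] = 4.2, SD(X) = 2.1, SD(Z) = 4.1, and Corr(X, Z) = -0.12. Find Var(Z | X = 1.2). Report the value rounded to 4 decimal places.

16.5679

The conditional variance in a bivariate normal is σ_Z²(1 − ρ²), independent of x.
Var(Z | X=1.2) = (4.1)²·(1 − (-0.12)²) = 16.81·0.9856 = 16.5679.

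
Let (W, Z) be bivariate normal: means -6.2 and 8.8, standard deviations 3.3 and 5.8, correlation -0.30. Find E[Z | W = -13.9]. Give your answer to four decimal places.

12.8600

The regression of Z on W has slope ρ·σ_Z/σ_W and passes through (μ_W, μ_Z).
E[Z | W=-13.9] = 8.8 + (-0.30)·(5.8/3.3)·(-13.9 − (-6.2)) = 8.8 + (-0.52727)·(-7.7) = 12.8600.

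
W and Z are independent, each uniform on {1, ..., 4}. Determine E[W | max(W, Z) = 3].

12/5

P(max(W, Z) = 3) = 5/16.
Summing W·P(x,y) over outcomes with max(W, Z) = 3 gives 3/4.
E[W | max(W, Z) = 3] = (3/4) / (5/16) = 12/5.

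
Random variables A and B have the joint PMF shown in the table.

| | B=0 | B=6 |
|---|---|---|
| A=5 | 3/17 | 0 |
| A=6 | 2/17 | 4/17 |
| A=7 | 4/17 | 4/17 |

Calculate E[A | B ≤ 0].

P(B ≤ 0) = 9/17.
Σ A·P over the event = 5·(3/17) + 6·(2/17) + 7·(4/17) = 55/17.
E[A | B ≤ 0] = (55/17) / (9/17) = 55/9.

55/9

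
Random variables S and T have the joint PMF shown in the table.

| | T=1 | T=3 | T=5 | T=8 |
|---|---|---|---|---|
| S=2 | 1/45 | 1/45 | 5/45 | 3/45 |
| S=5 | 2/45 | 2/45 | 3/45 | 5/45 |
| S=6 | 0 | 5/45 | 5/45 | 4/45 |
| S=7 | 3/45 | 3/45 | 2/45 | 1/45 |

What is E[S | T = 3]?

63/11

P(T = 3) = 11/45.
Summing S·P(S=x,T=y) over the conditioning event gives 7/5.
E[S | T = 3] = (7/5) / (11/45) = 63/11.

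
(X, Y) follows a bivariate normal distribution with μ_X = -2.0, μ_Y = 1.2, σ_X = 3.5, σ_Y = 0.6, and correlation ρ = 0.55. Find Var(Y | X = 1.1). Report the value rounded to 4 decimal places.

For a bivariate normal, Var(Y | X=x) = σ_Y²(1 − ρ²).
Var(Y | X=1.1) = (0.6)²·(1 − (0.55)²) = 0.36·0.6975 = 0.2511.

0.2511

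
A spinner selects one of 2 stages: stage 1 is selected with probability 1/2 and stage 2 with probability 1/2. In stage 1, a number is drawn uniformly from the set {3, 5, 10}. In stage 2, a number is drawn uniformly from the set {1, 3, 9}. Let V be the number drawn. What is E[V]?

31/6

E[V | stage 1] = (3+5+10)/3 = 6.
E[V | stage 2] = (1+3+9)/3 = 13/3.
By the law of total expectation,
E[V] = (1/2)·(6) + (1/2)·(13/3) = 31/6.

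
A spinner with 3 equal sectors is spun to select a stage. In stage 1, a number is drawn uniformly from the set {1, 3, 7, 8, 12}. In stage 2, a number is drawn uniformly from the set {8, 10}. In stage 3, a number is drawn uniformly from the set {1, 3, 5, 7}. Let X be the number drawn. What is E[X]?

E[X | stage 1] = (1+3+7+8+12)/5 = 31/5.
E[X | stage 2] = (8+10)/2 = 9.
E[X | stage 3] = (1+3+5+7)/4 = 4.
By the law of total expectation,
E[X] = (1/3)·(31/5) + (1/3)·(9) + (1/3)·(4) = 32/5.

32/5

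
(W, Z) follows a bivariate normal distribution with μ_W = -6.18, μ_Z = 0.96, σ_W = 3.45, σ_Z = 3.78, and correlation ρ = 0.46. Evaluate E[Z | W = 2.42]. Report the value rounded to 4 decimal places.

E[Z | W=x] = μ_Z + ρ(σ_Z/σ_W)(x − μ_W) for jointly normal variables.
E[Z | W=2.42] = 0.96 + (0.46)·(3.78/3.45)·(2.42 − (-6.18)) = 0.96 + (0.504)·(8.6) = 5.2944.

5.2944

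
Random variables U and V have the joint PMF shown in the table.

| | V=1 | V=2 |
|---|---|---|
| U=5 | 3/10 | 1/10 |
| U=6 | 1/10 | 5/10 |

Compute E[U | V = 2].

35/6

P(V = 2) = 3/5.
Σ U·P over the event = 5·(1/10) + 6·(5/10) = 7/2.
E[U | V = 2] = (7/2) / (3/5) = 35/6.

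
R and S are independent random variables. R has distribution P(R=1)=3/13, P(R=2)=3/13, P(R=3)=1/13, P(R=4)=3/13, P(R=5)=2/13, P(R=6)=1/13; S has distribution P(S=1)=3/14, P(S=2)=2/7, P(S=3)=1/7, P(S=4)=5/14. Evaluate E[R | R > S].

371/85

P(R > S) = 85/182.
Summing R·P(x,y) over outcomes with R > S gives 53/26.
E[R | R > S] = (53/26) / (85/182) = 371/85.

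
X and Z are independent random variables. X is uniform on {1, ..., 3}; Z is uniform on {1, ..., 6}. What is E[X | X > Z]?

Outcomes with X > Z: (2,1), (3,1), (3,2), each with probability 1/18.
E[X | X > Z] = (2 + 3 + 3) / 3 = 8/3.

8/3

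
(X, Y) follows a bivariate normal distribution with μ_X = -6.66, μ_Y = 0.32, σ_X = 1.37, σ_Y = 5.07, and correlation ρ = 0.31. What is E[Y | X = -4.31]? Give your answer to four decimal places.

E[Y | X=x] = μ_Y + ρ(σ_Y/σ_X)(x − μ_X) for jointly normal variables.
E[Y | X=-4.31] = 0.32 + (0.31)·(5.07/1.37)·(-4.31 − (-6.66)) = 0.32 + (1.14723)·(2.35) = 3.0160.

3.0160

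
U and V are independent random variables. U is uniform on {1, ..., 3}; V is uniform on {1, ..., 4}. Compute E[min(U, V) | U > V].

4/3

Outcomes with U > V: (2,1), (3,1), (3,2), each with probability 1/12.
E[min(U, V) | U > V] = (1 + 1 + 2) / 3 = 4/3.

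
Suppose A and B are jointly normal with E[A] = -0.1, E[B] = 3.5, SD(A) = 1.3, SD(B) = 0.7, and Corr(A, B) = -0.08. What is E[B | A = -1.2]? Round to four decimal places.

3.5474

The regression of B on A has slope ρ·σ_B/σ_A and passes through (μ_A, μ_B).
E[B | A=-1.2] = 3.5 + (-0.08)·(0.7/1.3)·(-1.2 − (-0.1)) = 3.5 + (-0.043077)·(-1.1) = 3.5474.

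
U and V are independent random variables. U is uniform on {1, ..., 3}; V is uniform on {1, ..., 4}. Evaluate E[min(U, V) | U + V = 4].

4/3

Outcomes with U + V = 4: (1,3), (2,2), (3,1), each with probability 1/12.
E[min(U, V) | U + V = 4] = (1 + 2 + 1) / 3 = 4/3.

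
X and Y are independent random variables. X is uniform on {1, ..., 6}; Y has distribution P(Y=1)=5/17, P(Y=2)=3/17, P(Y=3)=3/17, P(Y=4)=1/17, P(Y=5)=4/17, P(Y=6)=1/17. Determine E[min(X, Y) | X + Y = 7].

32/17

P(X + Y = 7) = 1/6.
Summing min(X,Y)·P(x,y) over outcomes with X + Y = 7 gives 16/51.
E[min(X, Y) | X + Y = 7] = (16/51) / (1/6) = 32/17.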